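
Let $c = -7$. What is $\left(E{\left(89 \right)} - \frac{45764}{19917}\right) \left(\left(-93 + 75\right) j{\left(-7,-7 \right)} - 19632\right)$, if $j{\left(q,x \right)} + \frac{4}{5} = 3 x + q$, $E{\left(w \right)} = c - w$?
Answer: $\frac{62367549376}{33195} \approx 1.8788 \cdot 10^{6}$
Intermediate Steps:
$E{\left(w \right)} = -7 - w$
$j{\left(q,x \right)} = - \frac{4}{5} + q + 3 x$ ($j{\left(q,x \right)} = - \frac{4}{5} + \left(3 x + q\right) = - \frac{4}{5} + \left(q + 3 x\right) = - \frac{4}{5} + q + 3 x$)
$\left(E{\left(89 \right)} - \frac{45764}{19917}\right) \left(\left(-93 + 75\right) j{\left(-7,-7 \right)} - 19632\right) = \left(\left(-7 - 89\right) - \frac{45764}{19917}\right) \left(\left(-93 + 75\right) \left(- \frac{4}{5} - 7 + 3 \left(-7\right)\right) - 19632\right) = \left(\left(-7 - 89\right) - \frac{45764}{19917}\right) \left(- 18 \left(- \frac{4}{5} - 7 - 21\right) - 19632\right) = \left(-96 - \frac{45764}{19917}\right) \left(\left(-18\right) \left(- \frac{144}{5}\right) - 19632\right) = - \frac{1957796 \left(\frac{2592}{5} - 19632\right)}{19917} = \left(- \frac{1957796}{19917}\right) \left(- \frac{95568}{5}\right) = \frac{62367549376}{33195}$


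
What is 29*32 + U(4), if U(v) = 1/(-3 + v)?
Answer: 929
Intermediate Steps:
29*32 + U(4) = 29*32 + 1/(-3 + 4) = 928 + 1/1 = 928 + 1 = 929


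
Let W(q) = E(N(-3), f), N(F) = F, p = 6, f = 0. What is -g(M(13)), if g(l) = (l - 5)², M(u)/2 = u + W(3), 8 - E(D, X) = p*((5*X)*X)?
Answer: -1369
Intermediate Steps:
E(D, X) = 8 - 30*X² (E(D, X) = 8 - 6*(5*X)*X = 8 - 6*5*X² = 8 - 30*X²)
W(q) = 8 (W(q) = 8 - 30*0² = 8 - 30*0 = 8 + 0 = 8)
M(u) = 16 + 2*u (M(u) = 2*(u + 8) = 2*(8 + u) = 16 + 2*u)
g(l) = (-5 + l)²
-g(M(13)) = -(-5 + (16 + 2*13))² = -(-5 + (16 + 26))² = -(-5 + 42)² = -1*37² = -1*1369 = -1369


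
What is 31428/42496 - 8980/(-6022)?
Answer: 71359187/31988864 ≈ 2.2308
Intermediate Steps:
31428/42496 - 8980/(-6022) = 31428*(1/42496) - 8980*(-1/6022) = 7857/10624 + 4490/3011 = 71359187/31988864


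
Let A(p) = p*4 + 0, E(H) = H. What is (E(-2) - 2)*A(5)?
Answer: -80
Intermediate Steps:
A(p) = 4*p (A(p) = 4*p + 0 = 4*p)
(E(-2) - 2)*A(5) = (-2 - 2)*(4*5) = -4*20 = -80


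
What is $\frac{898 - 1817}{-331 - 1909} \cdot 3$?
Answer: $\frac{2757}{2240} \approx 1.2308$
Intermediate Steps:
$\frac{898 - 1817}{-331 - 1909} \cdot 3 = - \frac{919}{-2240} \cdot 3 = \left(-919\right) \left(- \frac{1}{2240}\right) 3 = \frac{919}{2240} \cdot 3 = \frac{2757}{2240}$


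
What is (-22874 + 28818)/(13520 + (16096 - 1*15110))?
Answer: 2972/7253 ≈ 0.40976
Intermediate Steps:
(-22874 + 28818)/(13520 + (16096 - 1*15110)) = 5944/(13520 + (16096 - 15110)) = 5944/(13520 + 986) = 5944/14506 = 5944*(1/14506) = 2972/7253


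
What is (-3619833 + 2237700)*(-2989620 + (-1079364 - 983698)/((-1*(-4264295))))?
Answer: 17620293494039051946/4264295 ≈ 4.1321e+12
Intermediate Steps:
(-3619833 + 2237700)*(-2989620 + (-1079364 - 983698)/((-1*(-4264295)))) = -1382133*(-2989620 - 2063062/4264295) = -1382133*(-12748623680962/4264295) = 17620293494039051946/4264295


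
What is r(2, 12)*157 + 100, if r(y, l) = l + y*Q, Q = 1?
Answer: 2298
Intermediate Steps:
r(y, l) = l + y (r(y, l) = l + y*1 = l + y)
r(2, 12)*157 + 100 = (12 + 2)*157 + 100 = 14*157 + 100 = 2198 + 100 = 2298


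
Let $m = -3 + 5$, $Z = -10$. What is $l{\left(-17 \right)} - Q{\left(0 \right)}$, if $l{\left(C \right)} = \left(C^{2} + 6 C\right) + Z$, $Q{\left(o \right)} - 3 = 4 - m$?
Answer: $172$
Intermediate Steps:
$m = 2$
$Q{\left(o \right)} = 5$ ($Q{\left(o \right)} = 3 + \left(4 - 2\right) = 3 + 2 = 5$)
$l{\left(C \right)} = -10 + C^{2} + 6 C$ ($l{\left(C \right)} = \left(C^{2} + 6 C\right) - 10 = -10 + C^{2} + 6 C$)
$l{\left(-17 \right)} - Q{\left(0 \right)} = \left(-10 + \left(-17\right)^{2} + 6 \left(-17\right)\right) - 5 = \left(-10 + 289 - 102\right) - 5 = 177 - 5 = 172$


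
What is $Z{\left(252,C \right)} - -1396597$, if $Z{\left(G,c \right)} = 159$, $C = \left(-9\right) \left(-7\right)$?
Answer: $1396756$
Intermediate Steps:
$C = 63$
$Z{\left(252,C \right)} - -1396597 = 159 - -1396597 = 159 + 1396597 = 1396756$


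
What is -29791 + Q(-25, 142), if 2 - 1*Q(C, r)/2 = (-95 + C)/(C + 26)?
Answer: -29547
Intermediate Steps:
Q(C, r) = 4 - 2*(-95 + C)/(26 + C) (Q(C, r) = 4 - 2*(-95 + C)/(C + 26) = 4 - 2*(-95 + C)/(26 + C))
-29791 + Q(-25, 142) = -29791 + 2*(147 - 25)/(26 - 25) = -29791 + 2*122/1 = -29791 + 2*1*122 = -29791 + 244 = -29547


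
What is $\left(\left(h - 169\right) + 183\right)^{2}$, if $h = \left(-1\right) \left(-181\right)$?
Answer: $38025$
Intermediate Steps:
$h = 181$
$\left(\left(h - 169\right) + 183\right)^{2} = \left(\left(181 - 169\right) + 183\right)^{2} = \left(12 + 183\right)^{2} = 195^{2} = 38025$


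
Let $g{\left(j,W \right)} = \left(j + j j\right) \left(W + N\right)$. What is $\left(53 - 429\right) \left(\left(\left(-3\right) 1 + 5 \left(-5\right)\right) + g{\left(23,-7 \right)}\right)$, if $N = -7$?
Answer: $2916256$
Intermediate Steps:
$g{\left(j,W \right)} = \left(-7 + W\right) \left(j + j^{2}\right)$ ($g{\left(j,W \right)} = \left(j + j j\right) \left(W - 7\right) = \left(j + j^{2}\right) \left(-7 + W\right) = \left(-7 + W\right) \left(j + j^{2}\right)$)
$\left(53 - 429\right) \left(\left(\left(-3\right) 1 + 5 \left(-5\right)\right) + g{\left(23,-7 \right)}\right) = \left(53 - 429\right) \left(\left(\left(-3\right) 1 + 5 \left(-5\right)\right) + 23 \left(-7 - 7 - 161 - 161\right)\right) = - 376 \left(\left(-3 - 25\right) + 23 \left(-7 - 7 - 161 - 161\right)\right) = - 376 \left(-28 + 23 \left(-336\right)\right) = - 376 \left(-28 - 7728\right) = \left(-376\right) \left(-7756\right) = 2916256$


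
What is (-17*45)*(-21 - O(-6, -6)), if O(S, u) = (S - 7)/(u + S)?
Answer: 67575/4 ≈ 16894.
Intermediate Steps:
O(S, u) = (-7 + S)/(S + u)
(-17*45)*(-21 - O(-6, -6)) = (-17*45)*(-21 - (-7 - 6)/(-6 - 6)) = -765*(-21 - (-13)/(-12)) = -765*(-21 - (-1)*(-13)/12) = -765*(-21 - 1*13/12) = -765*(-21 - 13/12) = -765*(-265/12) = 67575/4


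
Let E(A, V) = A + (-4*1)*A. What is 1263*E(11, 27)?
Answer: -41679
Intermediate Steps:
E(A, V) = -3*A (E(A, V) = A - 4*A = -3*A)
1263*E(11, 27) = 1263*(-3*11) = 1263*(-33) = -41679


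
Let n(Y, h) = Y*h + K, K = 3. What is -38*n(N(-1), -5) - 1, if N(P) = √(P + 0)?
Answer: -115 + 190*I ≈ -115.0 + 190.0*I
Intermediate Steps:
N(P) = √P
n(Y, h) = 3 + Y*h (n(Y, h) = Y*h + 3 = 3 + Y*h)
-38*n(N(-1), -5) - 1 = -38*(3 + √(-1)*(-5)) - 1 = -38*(3 + I*(-5)) - 1 = -38*(3 - 5*I) - 1 = (-114 + 190*I) - 1 = -115 + 190*I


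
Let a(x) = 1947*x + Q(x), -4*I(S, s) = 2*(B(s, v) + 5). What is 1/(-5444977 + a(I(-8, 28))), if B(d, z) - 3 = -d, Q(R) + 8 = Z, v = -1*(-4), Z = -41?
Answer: -1/5425556 ≈ -1.8431e-7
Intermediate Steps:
v = 4
Q(R) = -49 (Q(R) = -8 - 41 = -49)
B(d, z) = 3 - d
I(S, s) = -4 + s/2 (I(S, s) = -((3 - s) + 5)/2 = -(8 - s)/2 = -(16 - 2*s)/4 = -4 + s/2)
a(x) = -49 + 1947*x (a(x) = 1947*x - 49 = -49 + 1947*x)
1/(-5444977 + a(I(-8, 28))) = 1/(-5444977 + (-49 + 1947*(-4 + (½)*28))) = 1/(-5444977 + (-49 + 1947*(-4 + 14))) = 1/(-5444977 + (-49 + 1947*10)) = 1/(-5444977 + (-49 + 19470)) = 1/(-5444977 + 19421) = 1/(-5425556) = -1/5425556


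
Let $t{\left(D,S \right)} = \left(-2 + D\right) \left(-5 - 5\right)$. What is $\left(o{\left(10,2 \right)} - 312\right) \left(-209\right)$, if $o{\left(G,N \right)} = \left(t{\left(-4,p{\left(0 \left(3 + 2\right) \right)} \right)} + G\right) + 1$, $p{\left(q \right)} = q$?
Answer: $50369$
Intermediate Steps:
$t{\left(D,S \right)} = 20 - 10 D$ ($t{\left(D,S \right)} = \left(-2 + D\right) \left(-10\right) = 20 - 10 D$)
$o{\left(G,N \right)} = 61 + G$ ($o{\left(G,N \right)} = \left(\left(20 - -40\right) + G\right) + 1 = \left(\left(20 + 40\right) + G\right) + 1 = \left(60 + G\right) + 1 = 61 + G$)
$\left(o{\left(10,2 \right)} - 312\right) \left(-209\right) = \left(\left(61 + 10\right) - 312\right) \left(-209\right) = \left(71 - 312\right) \left(-209\right) = \left(-241\right) \left(-209\right) = 50369$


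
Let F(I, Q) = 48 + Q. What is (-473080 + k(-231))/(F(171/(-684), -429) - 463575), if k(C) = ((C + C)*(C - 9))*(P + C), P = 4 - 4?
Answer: 6521590/115989 ≈ 56.226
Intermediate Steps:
P = 0
k(C) = 2*C²*(-9 + C) (k(C) = ((C + C)*(C - 9))*(0 + C) = ((2*C)*(-9 + C))*C = (2*C*(-9 + C))*C = 2*C²*(-9 + C))
(-473080 + k(-231))/(F(171/(-684), -429) - 463575) = (-473080 + 2*(-231)²*(-9 - 231))/((48 - 429) - 463575) = (-473080 + 2*53361*(-240))/(-381 - 463575) = (-473080 - 25613280)/(-463956) = -26086360*(-1/463956) = 6521590/115989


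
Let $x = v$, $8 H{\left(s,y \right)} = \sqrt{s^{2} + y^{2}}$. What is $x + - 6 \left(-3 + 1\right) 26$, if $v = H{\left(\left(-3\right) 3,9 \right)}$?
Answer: $312 + \frac{9 \sqrt{2}}{8} \approx 313.59$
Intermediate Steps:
$H{\left(s,y \right)} = \frac{\sqrt{s^{2} + y^{2}}}{8}$
$v = \frac{9 \sqrt{2}}{8}$ ($v = \frac{\sqrt{\left(\left(-3\right) 3\right)^{2} + 9^{2}}}{8} = \frac{\sqrt{\left(-9\right)^{2} + 81}}{8} = \frac{\sqrt{81 + 81}}{8} = \frac{\sqrt{162}}{8} = \frac{9 \sqrt{2}}{8} \approx 1.591$)
$x = \frac{9 \sqrt{2}}{8} \approx 1.591$
$x + - 6 \left(-3 + 1\right) 26 = \frac{9 \sqrt{2}}{8} + - 6 \left(-3 + 1\right) 26 = \frac{9 \sqrt{2}}{8} + \left(-6\right) \left(-2\right) 26 = \frac{9 \sqrt{2}}{8} + 12 \cdot 26 = \frac{9 \sqrt{2}}{8} + 312 = 312 + \frac{9 \sqrt{2}}{8}$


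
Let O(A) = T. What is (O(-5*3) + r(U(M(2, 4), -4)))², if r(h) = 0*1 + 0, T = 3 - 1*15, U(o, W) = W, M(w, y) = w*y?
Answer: 144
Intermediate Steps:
T = -12 (T = 3 - 15 = -12)
r(h) = 0 (r(h) = 0 + 0 = 0)
O(A) = -12
(O(-5*3) + r(U(M(2, 4), -4)))² = (-12 + 0)² = (-12)² = 144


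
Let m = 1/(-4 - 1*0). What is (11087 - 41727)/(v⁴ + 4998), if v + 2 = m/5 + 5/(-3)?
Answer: -397094400000/67247053441 ≈ -5.9050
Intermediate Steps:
m = -¼ (m = 1/(-4 + 0) = 1/(-4) = -¼ ≈ -0.25000)
v = -223/60 (v = -2 + (-¼/5 + 5/(-3)) = -2 + (-¼*⅕ + 5*(-⅓)) = -2 + (-1/20 - 5/3) = -2 - 103/60 = -223/60 ≈ -3.7167)
(11087 - 41727)/(v⁴ + 4998) = (11087 - 41727)/((-223/60)⁴ + 4998) = -30640/(2472973441/12960000 + 4998) = -30640/67247053441/12960000 = -30640*12960000/67247053441 = -397094400000/67247053441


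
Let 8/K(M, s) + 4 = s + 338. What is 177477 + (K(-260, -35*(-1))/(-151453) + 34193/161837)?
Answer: 27206498422167622/153295728651 ≈ 1.7748e+5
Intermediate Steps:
K(M, s) = 8/(334 + s) (K(M, s) = 8/(-4 + (s + 338)) = 8/(-4 + (338 + s)) = 8/(334 + s))
177477 + (K(-260, -35*(-1))/(-151453) + 34193/161837) = 177477 + ((8/(334 - 35*(-1)))/(-151453) + 34193/161837) = 177477 + ((8/(334 + 35))*(-1/151453) + 34193*(1/161837)) = 177477 + ((8/369)*(-1/151453) + 34193/161837) = 177477 + (-8/55886157 + 34193/161837) = 177477 + 32388374095/153295728651 = 27206498422167622/153295728651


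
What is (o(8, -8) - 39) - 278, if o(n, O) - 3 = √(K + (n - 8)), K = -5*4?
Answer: -314 + 2*I*√5 ≈ -314.0 + 4.4721*I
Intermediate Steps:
K = -20
o(n, O) = 3 + √(-28 + n) (o(n, O) = 3 + √(-20 + (n - 8)) = 3 + √(-20 + (-8 + n)) = 3 + √(-28 + n))
(o(8, -8) - 39) - 278 = ((3 + √(-28 + 8)) - 39) - 278 = ((3 + √(-20)) - 39) - 278 = ((3 + 2*I*√5) - 39) - 278 = (-36 + 2*I*√5) - 278 = -314 + 2*I*√5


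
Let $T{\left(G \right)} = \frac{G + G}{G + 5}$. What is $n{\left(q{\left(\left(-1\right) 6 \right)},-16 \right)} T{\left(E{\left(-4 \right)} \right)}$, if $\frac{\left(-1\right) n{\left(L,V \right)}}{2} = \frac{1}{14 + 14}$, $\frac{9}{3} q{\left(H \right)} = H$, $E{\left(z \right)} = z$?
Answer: $\frac{4}{7} \approx 0.57143$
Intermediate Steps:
$q{\left(H \right)} = \frac{H}{3}$
$n{\left(L,V \right)} = - \frac{1}{14}$ ($n{\left(L,V \right)} = - \frac{2}{14 + 14} = - \frac{2}{28} = \left(-2\right) \frac{1}{28} = - \frac{1}{14}$)
$T{\left(G \right)} = \frac{2 G}{5 + G}$
$n{\left(q{\left(\left(-1\right) 6 \right)},-16 \right)} T{\left(E{\left(-4 \right)} \right)} = - \frac{2 \left(-4\right) \frac{1}{5 - 4}}{14} = - \frac{2 \left(-4\right) 1^{-1}}{14} = - \frac{2 \left(-4\right) 1}{14} = \left(- \frac{1}{14}\right) \left(-8\right) = \frac{4}{7}$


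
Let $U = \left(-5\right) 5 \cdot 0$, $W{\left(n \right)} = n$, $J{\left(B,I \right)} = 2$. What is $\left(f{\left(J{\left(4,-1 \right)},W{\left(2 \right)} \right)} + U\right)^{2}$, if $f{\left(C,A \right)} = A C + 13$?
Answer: $289$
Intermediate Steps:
$f{\left(C,A \right)} = 13 + A C$
$U = 0$ ($U = \left(-25\right) 0 = 0$)
$\left(f{\left(J{\left(4,-1 \right)},W{\left(2 \right)} \right)} + U\right)^{2} = \left(\left(13 + 2 \cdot 2\right) + 0\right)^{2} = \left(\left(13 + 4\right) + 0\right)^{2} = \left(17 + 0\right)^{2} = 17^{2} = 289$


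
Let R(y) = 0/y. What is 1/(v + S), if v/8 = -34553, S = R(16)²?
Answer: -1/276424 ≈ -3.6176e-6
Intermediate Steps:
R(y) = 0
S = 0 (S = 0² = 0)
v = -276424 (v = 8*(-34553) = -276424)
1/(v + S) = 1/(-276424 + 0) = 1/(-276424) = -1/276424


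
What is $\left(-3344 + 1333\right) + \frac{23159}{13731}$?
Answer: $- \frac{27589882}{13731} \approx -2009.3$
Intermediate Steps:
$\left(-3344 + 1333\right) + \frac{23159}{13731} = -2011 + 23159 \cdot \frac{1}{13731} = -2011 + \frac{23159}{13731} = - \frac{27589882}{13731}$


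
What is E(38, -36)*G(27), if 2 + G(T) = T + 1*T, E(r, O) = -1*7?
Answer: -364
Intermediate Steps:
E(r, O) = -7
G(T) = -2 + 2*T (G(T) = -2 + (T + 1*T) = -2 + (T + T) = -2 + 2*T)
E(38, -36)*G(27) = -7*(-2 + 2*27) = -7*(-2 + 54) = -7*52 = -364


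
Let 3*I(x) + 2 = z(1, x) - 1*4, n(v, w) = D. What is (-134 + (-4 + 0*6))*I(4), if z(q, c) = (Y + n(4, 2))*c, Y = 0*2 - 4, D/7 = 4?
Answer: -4140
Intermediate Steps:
D = 28 (D = 7*4 = 28)
n(v, w) = 28
Y = -4 (Y = 0 - 4 = -4)
z(q, c) = 24*c (z(q, c) = (-4 + 28)*c = 24*c)
I(x) = -2 + 8*x (I(x) = -⅔ + (24*x - 1*4)/3 = -⅔ + (24*x - 4)/3 = -⅔ + (-4 + 24*x)/3 = -⅔ + (-4/3 + 8*x) = -2 + 8*x)
(-134 + (-4 + 0*6))*I(4) = (-134 + (-4 + 0*6))*(-2 + 8*4) = (-134 + (-4 + 0))*(-2 + 32) = (-134 - 4)*30 = -138*30 = -4140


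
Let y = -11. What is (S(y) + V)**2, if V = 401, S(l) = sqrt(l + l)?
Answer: (401 + I*sqrt(22))**2 ≈ 1.6078e+5 + 3762.0*I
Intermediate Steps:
S(l) = sqrt(2)*sqrt(l) (S(l) = sqrt(2*l) = sqrt(2)*sqrt(l))
(S(y) + V)**2 = (sqrt(2)*sqrt(-11) + 401)**2 = (sqrt(2)*(I*sqrt(11)) + 401)**2 = (I*sqrt(22) + 401)**2 = (401 + I*sqrt(22))**2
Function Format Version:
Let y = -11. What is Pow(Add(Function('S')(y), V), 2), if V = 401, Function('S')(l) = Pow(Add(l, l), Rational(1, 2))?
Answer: Pow(Add(401, Mul(I, Pow(22, Rational(1, 2)))), 2) ≈ Add(1.6078e+5, Mul(3762., I))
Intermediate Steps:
Function('S')(l) = Mul(Pow(2, Rational(1, 2)), Pow(l, Rational(1, 2))) (Function('S')(l) = Pow(Mul(2, l), Rational(1, 2)) = Mul(Pow(2, Rational(1, 2)), Pow(l, Rational(1, 2))))
Pow(Add(Function('S')(y), V), 2) = Pow(Add(Mul(Pow(2, Rational(1, 2)), Pow(-11, Rational(1, 2))), 401), 2) = Pow(Add(Mul(Pow(2, Rational(1, 2)), Mul(I, Pow(11, Rational(1, 2)))), 401), 2) = Pow(Add(Mul(I, Pow(22, Rational(1, 2))), 401), 2) = Pow(Add(401, Mul(I, Pow(22, Rational(1, 2)))), 2)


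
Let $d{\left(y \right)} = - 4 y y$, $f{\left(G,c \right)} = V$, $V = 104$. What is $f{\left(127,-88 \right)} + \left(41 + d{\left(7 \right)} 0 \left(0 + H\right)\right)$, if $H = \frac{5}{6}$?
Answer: $145$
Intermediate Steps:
$H = \frac{5}{6}$ ($H = 5 \cdot \frac{1}{6} = \frac{5}{6} \approx 0.83333$)
$f{\left(G,c \right)} = 104$
$d{\left(y \right)} = - 4 y^{2}$
$f{\left(127,-88 \right)} + \left(41 + d{\left(7 \right)} 0 \left(0 + H\right)\right) = 104 + \left(41 + - 4 \cdot 7^{2} \cdot 0 \left(0 + \frac{5}{6}\right)\right) = 104 + \left(41 + \left(-4\right) 49 \cdot 0 \cdot \frac{5}{6}\right) = 104 + \left(41 - 0\right) = 104 + \left(41 + 0\right) = 104 + 41 = 145$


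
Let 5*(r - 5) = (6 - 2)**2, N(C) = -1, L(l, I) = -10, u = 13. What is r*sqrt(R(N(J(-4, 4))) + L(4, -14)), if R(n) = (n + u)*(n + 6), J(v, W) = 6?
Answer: 41*sqrt(2) ≈ 57.983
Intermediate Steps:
R(n) = (6 + n)*(13 + n) (R(n) = (n + 13)*(n + 6) = (13 + n)*(6 + n) = (6 + n)*(13 + n))
r = 41/5 (r = 5 + (6 - 2)**2/5 = 5 + (1/5)*4**2 = 5 + (1/5)*16 = 5 + 16/5 = 41/5 ≈ 8.2000)
r*sqrt(R(N(J(-4, 4))) + L(4, -14)) = 41*sqrt((78 + (-1)**2 + 19*(-1)) - 10)/5 = 41*sqrt((78 + 1 - 19) - 10)/5 = 41*sqrt(60 - 10)/5 = 41*sqrt(50)/5 = 41*(5*sqrt(2))/5 = 41*sqrt(2)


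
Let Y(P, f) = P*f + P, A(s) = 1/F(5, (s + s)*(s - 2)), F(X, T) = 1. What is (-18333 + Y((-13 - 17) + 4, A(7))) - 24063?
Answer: -42448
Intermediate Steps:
A(s) = 1 (A(s) = 1/1 = 1)
Y(P, f) = P + P*f
(-18333 + Y((-13 - 17) + 4, A(7))) - 24063 = (-18333 + ((-13 - 17) + 4)*(1 + 1)) - 24063 = (-18333 + (-30 + 4)*2) - 24063 = (-18333 - 26*2) - 24063 = (-18333 - 52) - 24063 = -18385 - 24063 = -42448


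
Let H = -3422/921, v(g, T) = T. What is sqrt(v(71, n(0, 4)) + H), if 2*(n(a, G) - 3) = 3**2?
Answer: sqrt(12840582)/1842 ≈ 1.9454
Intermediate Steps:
n(a, G) = 15/2 (n(a, G) = 3 + (1/2)*3**2 = 3 + (1/2)*9 = 3 + 9/2 = 15/2)
H = -3422/921 (H = -3422*1/921 = -3422/921 ≈ -3.7155)
sqrt(v(71, n(0, 4)) + H) = sqrt(15/2 - 3422/921) = sqrt(6971/1842) = sqrt(12840582)/1842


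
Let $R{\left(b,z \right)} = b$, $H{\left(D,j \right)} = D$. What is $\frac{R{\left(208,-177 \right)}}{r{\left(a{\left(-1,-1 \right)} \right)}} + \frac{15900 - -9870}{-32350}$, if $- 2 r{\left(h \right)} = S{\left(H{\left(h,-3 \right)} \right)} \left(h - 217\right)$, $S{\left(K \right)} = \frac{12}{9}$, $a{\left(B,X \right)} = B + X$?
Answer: $\frac{148319}{236155} \approx 0.62806$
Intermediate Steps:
$S{\left(K \right)} = \frac{4}{3}$ ($S{\left(K \right)} = 12 \cdot \frac{1}{9} = \frac{4}{3}$)
$r{\left(h \right)} = \frac{434}{3} - \frac{2 h}{3}$ ($r{\left(h \right)} = - \frac{\frac{4}{3} \left(h - 217\right)}{2} = - \frac{\frac{4}{3} \left(-217 + h\right)}{2} = - \frac{- \frac{868}{3} + \frac{4 h}{3}}{2} = \frac{434}{3} - \frac{2 h}{3}$)
$\frac{R{\left(208,-177 \right)}}{r{\left(a{\left(-1,-1 \right)} \right)}} + \frac{15900 - -9870}{-32350} = \frac{208}{\frac{434}{3} - \frac{2 \left(-1 - 1\right)}{3}} + \frac{15900 - -9870}{-32350} = \frac{208}{\frac{434}{3} - - \frac{4}{3}} + \left(15900 + 9870\right) \left(- \frac{1}{32350}\right) = \frac{208}{\frac{434}{3} + \frac{4}{3}} + 25770 \left(- \frac{1}{32350}\right) = \frac{208}{146} - \frac{2577}{3235} = 208 \cdot \frac{1}{146} - \frac{2577}{3235} = \frac{104}{73} - \frac{2577}{3235} = \frac{148319}{236155}$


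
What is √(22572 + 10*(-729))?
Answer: 3*√1698 ≈ 123.62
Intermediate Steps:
√(22572 + 10*(-729)) = √(22572 - 7290) = √15282 = 3*√1698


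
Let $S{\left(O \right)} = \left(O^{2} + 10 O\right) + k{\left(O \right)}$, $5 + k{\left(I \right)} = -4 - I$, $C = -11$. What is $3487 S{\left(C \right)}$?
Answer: $45331$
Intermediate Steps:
$k{\left(I \right)} = -9 - I$ ($k{\left(I \right)} = -5 - \left(4 + I\right) = -9 - I$)
$S{\left(O \right)} = -9 + O^{2} + 9 O$ ($S{\left(O \right)} = \left(O^{2} + 10 O\right) - \left(9 + O\right) = -9 + O^{2} + 9 O$)
$3487 S{\left(C \right)} = 3487 \left(-9 + \left(-11\right)^{2} + 9 \left(-11\right)\right) = 3487 \left(-9 + 121 - 99\right) = 3487 \cdot 13 = 45331$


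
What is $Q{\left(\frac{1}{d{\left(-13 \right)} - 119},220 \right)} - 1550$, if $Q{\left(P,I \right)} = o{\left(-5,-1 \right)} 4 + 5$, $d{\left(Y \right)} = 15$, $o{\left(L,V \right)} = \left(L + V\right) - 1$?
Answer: $-1573$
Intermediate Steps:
$o{\left(L,V \right)} = -1 + L + V$
$Q{\left(P,I \right)} = -23$ ($Q{\left(P,I \right)} = \left(-1 - 5 - 1\right) 4 + 5 = \left(-7\right) 4 + 5 = -28 + 5 = -23$)
$Q{\left(\frac{1}{d{\left(-13 \right)} - 119},220 \right)} - 1550 = -23 - 1550 = -1573$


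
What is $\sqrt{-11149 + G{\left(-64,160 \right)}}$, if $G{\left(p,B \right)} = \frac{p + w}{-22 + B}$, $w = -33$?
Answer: $\frac{i \sqrt{212334942}}{138} \approx 105.59 i$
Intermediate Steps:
$G{\left(p,B \right)} = \frac{-33 + p}{-22 + B}$ ($G{\left(p,B \right)} = \frac{p - 33}{-22 + B} = \frac{-33 + p}{-22 + B}$)
$\sqrt{-11149 + G{\left(-64,160 \right)}} = \sqrt{-11149 + \frac{-33 - 64}{-22 + 160}} = \sqrt{-11149 + \frac{1}{138} \left(-97\right)} = \sqrt{-11149 - \frac{97}{138}} = \sqrt{- \frac{1538659}{138}} = \frac{i \sqrt{212334942}}{138}$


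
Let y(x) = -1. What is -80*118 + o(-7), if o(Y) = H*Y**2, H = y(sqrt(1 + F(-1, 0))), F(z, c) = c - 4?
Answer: -9489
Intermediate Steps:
F(z, c) = -4 + c
H = -1
o(Y) = -Y**2
-80*118 + o(-7) = -80*118 - 1*(-7)**2 = -9440 - 1*49 = -9440 - 49 = -9489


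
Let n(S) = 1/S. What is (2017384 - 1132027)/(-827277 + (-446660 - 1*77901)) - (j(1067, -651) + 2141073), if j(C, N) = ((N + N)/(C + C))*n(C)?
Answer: -3295225173181994121/1539052692782 ≈ -2.1411e+6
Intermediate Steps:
n(S) = 1/S
j(C, N) = N/C² (j(C, N) = ((N + N)/(C + C))/C = ((2*N)/((2*C)))/C = ((2*N)*(1/(2*C)))/C = (N/C)/C = N/C²)
(2017384 - 1132027)/(-827277 + (-446660 - 1*77901)) - (j(1067, -651) + 2141073) = (2017384 - 1132027)/(-827277 + (-446660 - 1*77901)) - (-651/1067² + 2141073) = 885357/(-827277 + (-446660 - 77901)) - (-651*1/1138489 + 2141073) = 885357/(-827277 - 524561) - (-651/1138489 + 2141073) = 885357/(-1351838) - 1*2437588058046/1138489 = 885357*(-1/1351838) - 2437588058046/1138489 = -885357/1351838 - 2437588058046/1138489 = -3295225173181994121/1539052692782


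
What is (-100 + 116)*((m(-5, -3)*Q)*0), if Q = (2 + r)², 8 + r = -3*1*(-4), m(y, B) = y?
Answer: 0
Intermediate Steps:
r = 4 (r = -8 - 3*1*(-4) = -8 - 3*(-4) = -8 + 12 = 4)
Q = 36 (Q = (2 + 4)² = 6² = 36)
(-100 + 116)*((m(-5, -3)*Q)*0) = (-100 + 116)*(-5*36*0) = 16*(-180*0) = 16*0 = 0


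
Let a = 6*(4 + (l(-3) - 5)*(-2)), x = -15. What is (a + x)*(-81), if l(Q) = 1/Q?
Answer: -5913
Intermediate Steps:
a = 88 (a = 6*(4 + (1/(-3) - 5)*(-2)) = 6*(4 + (-⅓ - 5)*(-2)) = 6*(4 - 16/3*(-2)) = 6*(4 + 32/3) = 6*(44/3) = 88)
(a + x)*(-81) = (88 - 15)*(-81) = 73*(-81) = -5913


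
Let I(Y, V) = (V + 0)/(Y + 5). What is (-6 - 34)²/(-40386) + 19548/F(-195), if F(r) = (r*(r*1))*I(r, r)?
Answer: 511609816/1109100525 ≈ 0.46128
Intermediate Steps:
I(Y, V) = V/(5 + Y)
F(r) = r³/(5 + r) (F(r) = (r*(r*1))*(r/(5 + r)) = (r*r)*(r/(5 + r)) = r²*(r/(5 + r)) = r³/(5 + r))
(-6 - 34)²/(-40386) + 19548/F(-195) = (-6 - 34)²/(-40386) + 19548/(((-195)³/(5 - 195))) = (-40)²*(-1/40386) + 19548/((-7414875/(-190))) = 1600*(-1/40386) + 19548/((-7414875*(-1/190))) = -800/20193 + 19548/(1482975/38) = -800/20193 + 19548*(38/1482975) = -800/20193 + 27512/54925 = 511609816/1109100525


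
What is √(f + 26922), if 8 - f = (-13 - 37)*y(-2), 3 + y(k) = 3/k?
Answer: 7*√545 ≈ 163.42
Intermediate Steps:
y(k) = -3 + 3/k
f = -217 (f = 8 - (-13 - 37)*(-3 + 3/(-2)) = 8 - (-50)*(-3 + 3*(-½)) = 8 - (-50)*(-3 - 3/2) = 8 - (-50)*(-9)/2 = 8 - 1*225 = 8 - 225 = -217)
√(f + 26922) = √(-217 + 26922) = √26705 = 7*√545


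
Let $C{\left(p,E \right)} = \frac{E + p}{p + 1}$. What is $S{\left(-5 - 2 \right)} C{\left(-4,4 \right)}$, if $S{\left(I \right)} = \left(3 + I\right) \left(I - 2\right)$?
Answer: $0$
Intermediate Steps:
$C{\left(p,E \right)} = \frac{E + p}{1 + p}$
$S{\left(I \right)} = \left(-2 + I\right) \left(3 + I\right)$ ($S{\left(I \right)} = \left(3 + I\right) \left(-2 + I\right) = \left(-2 + I\right) \left(3 + I\right)$)
$S{\left(-5 - 2 \right)} C{\left(-4,4 \right)} = \left(-6 - 7 + \left(-5 - 2\right)^{2}\right) \frac{4 - 4}{1 - 4} = \left(-6 - 7 + \left(-5 - 2\right)^{2}\right) \frac{1}{-3} \cdot 0 = \left(-6 - 7 + \left(-7\right)^{2}\right) \left(\left(- \frac{1}{3}\right) 0\right) = \left(-6 - 7 + 49\right) 0 = 36 \cdot 0 = 0$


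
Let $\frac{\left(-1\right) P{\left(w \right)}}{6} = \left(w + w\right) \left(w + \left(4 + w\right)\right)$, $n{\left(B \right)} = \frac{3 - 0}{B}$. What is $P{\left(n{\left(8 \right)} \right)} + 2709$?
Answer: $\frac{21501}{8} \approx 2687.6$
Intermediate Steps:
$n{\left(B \right)} = \frac{3}{B}$ ($n{\left(B \right)} = \frac{3 + 0}{B} = \frac{3}{B}$)
$P{\left(w \right)} = - 12 w \left(4 + 2 w\right)$ ($P{\left(w \right)} = - 6 \left(w + w\right) \left(w + \left(4 + w\right)\right) = - 6 \cdot 2 w \left(4 + 2 w\right) = - 12 w \left(4 + 2 w\right)$)
$P{\left(n{\left(8 \right)} \right)} + 2709 = - 24 \cdot \frac{3}{8} \left(2 + \frac{3}{8}\right) + 2709 = - 24 \cdot 3 \cdot \frac{1}{8} \left(2 + 3 \cdot \frac{1}{8}\right) + 2709 = \left(-24\right) \frac{3}{8} \left(2 + \frac{3}{8}\right) + 2709 = \left(-24\right) \frac{3}{8} \cdot \frac{19}{8} + 2709 = - \frac{171}{8} + 2709 = \frac{21501}{8}$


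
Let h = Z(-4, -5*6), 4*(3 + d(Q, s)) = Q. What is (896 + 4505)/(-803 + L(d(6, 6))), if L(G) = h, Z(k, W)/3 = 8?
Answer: -5401/779 ≈ -6.9333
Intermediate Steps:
d(Q, s) = -3 + Q/4
Z(k, W) = 24 (Z(k, W) = 3*8 = 24)
h = 24
L(G) = 24
(896 + 4505)/(-803 + L(d(6, 6))) = (896 + 4505)/(-803 + 24) = 5401/(-779) = 5401*(-1/779) = -5401/779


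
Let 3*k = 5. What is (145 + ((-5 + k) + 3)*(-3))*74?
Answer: 10804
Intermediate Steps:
k = 5/3 (k = (⅓)*5 = 5/3 ≈ 1.6667)
(145 + ((-5 + k) + 3)*(-3))*74 = (145 + ((-5 + 5/3) + 3)*(-3))*74 = (145 + (-10/3 + 3)*(-3))*74 = (145 - ⅓*(-3))*74 = (145 + 1)*74 = 146*74 = 10804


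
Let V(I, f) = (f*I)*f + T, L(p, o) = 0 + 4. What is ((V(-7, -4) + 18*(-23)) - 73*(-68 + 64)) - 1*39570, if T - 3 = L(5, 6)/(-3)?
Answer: -119407/3 ≈ -39802.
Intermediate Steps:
L(p, o) = 4
T = 5/3 (T = 3 + 4/(-3) = 3 + 4*(-⅓) = 3 - 4/3 = 5/3 ≈ 1.6667)
V(I, f) = 5/3 + I*f² (V(I, f) = (f*I)*f + 5/3 = (I*f)*f + 5/3 = I*f² + 5/3 = 5/3 + I*f²)
((V(-7, -4) + 18*(-23)) - 73*(-68 + 64)) - 1*39570 = (((5/3 - 7*(-4)²) + 18*(-23)) - 73*(-68 + 64)) - 1*39570 = (((5/3 - 7*16) - 414) - 73*(-4)) - 39570 = (((5/3 - 112) - 414) - 1*(-292)) - 39570 = ((-331/3 - 414) + 292) - 39570 = (-1573/3 + 292) - 39570 = -697/3 - 39570 = -119407/3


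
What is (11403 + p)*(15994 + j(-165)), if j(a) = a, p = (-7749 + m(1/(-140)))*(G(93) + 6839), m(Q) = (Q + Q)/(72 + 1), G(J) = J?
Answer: -2171982923401489/2555 ≈ -8.5009e+11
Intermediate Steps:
m(Q) = 2*Q/73 (m(Q) = (2*Q)/73 = (2*Q)*(1/73) = 2*Q/73)
p = -137244557206/2555 (p = (-7749 + (2/73)/(-140))*(93 + 6839) = (-7749 + (2/73)*(-1/140))*6932 = (-7749 - 1/5110)*6932 = -39597391/5110*6932 = -137244557206/2555 ≈ -5.3716e+7)
(11403 + p)*(15994 + j(-165)) = (11403 - 137244557206/2555)*(15994 - 165) = -137215422541/2555*15829 = -2171982923401489/2555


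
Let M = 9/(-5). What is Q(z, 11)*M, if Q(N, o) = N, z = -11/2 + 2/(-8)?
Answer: 207/20 ≈ 10.350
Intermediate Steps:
z = -23/4 (z = -11*½ + 2*(-⅛) = -11/2 - ¼ = -23/4 ≈ -5.7500)
M = -9/5 (M = 9*(-⅕) = -9/5 ≈ -1.8000)
Q(z, 11)*M = -23/4*(-9/5) = 207/20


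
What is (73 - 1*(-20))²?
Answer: 8649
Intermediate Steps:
(73 - 1*(-20))² = (73 + 20)² = 93² = 8649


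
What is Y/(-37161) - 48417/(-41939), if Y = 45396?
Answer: -11626523/173166131 ≈ -0.067141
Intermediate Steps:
Y/(-37161) - 48417/(-41939) = 45396/(-37161) - 48417/(-41939) = 45396*(-1/37161) - 48417*(-1/41939) = -5044/4129 + 48417/41939 = -11626523/173166131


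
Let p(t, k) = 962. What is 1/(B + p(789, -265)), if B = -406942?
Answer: -1/405980 ≈ -2.4632e-6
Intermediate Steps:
1/(B + p(789, -265)) = 1/(-406942 + 962) = 1/(-405980) = -1/405980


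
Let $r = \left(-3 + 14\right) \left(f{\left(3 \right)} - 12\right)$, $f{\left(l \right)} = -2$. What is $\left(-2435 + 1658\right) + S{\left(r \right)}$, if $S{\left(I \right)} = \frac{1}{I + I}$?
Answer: $- \frac{239317}{308} \approx -777.0$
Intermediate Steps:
$r = -154$ ($r = \left(-3 + 14\right) \left(-2 - 12\right) = 11 \left(-14\right) = -154$)
$S{\left(I \right)} = \frac{1}{2 I}$
$\left(-2435 + 1658\right) + S{\left(r \right)} = \left(-2435 + 1658\right) + \frac{1}{2 \left(-154\right)} = -777 + \frac{1}{2} \left(- \frac{1}{154}\right) = -777 - \frac{1}{308} = - \frac{239317}{308}$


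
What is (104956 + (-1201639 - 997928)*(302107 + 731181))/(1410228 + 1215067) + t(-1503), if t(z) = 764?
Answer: -454156071192/525059 ≈ -8.6496e+5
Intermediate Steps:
(104956 + (-1201639 - 997928)*(302107 + 731181))/(1410228 + 1215067) + t(-1503) = (104956 + (-1201639 - 997928)*(302107 + 731181))/(1410228 + 1215067) + 764 = (104956 - 2199567*1033288)/2625295 + 764 = (104956 - 2272786186296)*(1/2625295) + 764 = -2272786081340*1/2625295 + 764 = -454557216268/525059 + 764 = -454156071192/525059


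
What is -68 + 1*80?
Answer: 12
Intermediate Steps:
-68 + 1*80 = -68 + 80 = 12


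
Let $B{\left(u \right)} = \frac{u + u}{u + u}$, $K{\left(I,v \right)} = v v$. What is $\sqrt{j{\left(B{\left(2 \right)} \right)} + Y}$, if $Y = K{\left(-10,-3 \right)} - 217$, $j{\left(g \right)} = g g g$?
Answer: $3 i \sqrt{23} \approx 14.387 i$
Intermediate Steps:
$K{\left(I,v \right)} = v^{2}$
$B{\left(u \right)} = 1$ ($B{\left(u \right)} = \frac{2 u}{2 u} = 2 u \frac{1}{2 u} = 1$)
$j{\left(g \right)} = g^{3}$ ($j{\left(g \right)} = g^{2} g = g^{3}$)
$Y = -208$ ($Y = \left(-3\right)^{2} - 217 = 9 - 217 = -208$)
$\sqrt{j{\left(B{\left(2 \right)} \right)} + Y} = \sqrt{1^{3} - 208} = \sqrt{1 - 208} = \sqrt{-207} = 3 i \sqrt{23}$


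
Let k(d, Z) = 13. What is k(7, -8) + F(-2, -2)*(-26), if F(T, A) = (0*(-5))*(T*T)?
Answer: 13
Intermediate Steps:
F(T, A) = 0 (F(T, A) = 0*T² = 0)
k(7, -8) + F(-2, -2)*(-26) = 13 + 0*(-26) = 13 + 0 = 13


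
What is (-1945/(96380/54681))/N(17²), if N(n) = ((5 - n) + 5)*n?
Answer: 7090303/518081052 ≈ 0.013686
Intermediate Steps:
N(n) = n*(10 - n) (N(n) = (10 - n)*n = n*(10 - n))
(-1945/(96380/54681))/N(17²) = (-1945/(96380/54681))/((17²*(10 - 1*17²))) = (-1945/(96380*(1/54681)))/((289*(10 - 1*289))) = (-1945/96380/54681)/((289*(10 - 289))) = (-1945*54681/96380)/((289*(-279))) = -21270909/19276/(-80631) = -21270909/19276*(-1/80631) = 7090303/518081052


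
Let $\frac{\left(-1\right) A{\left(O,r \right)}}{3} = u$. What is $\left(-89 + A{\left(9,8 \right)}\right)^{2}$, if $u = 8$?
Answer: $12769$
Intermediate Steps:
$A{\left(O,r \right)} = -24$ ($A{\left(O,r \right)} = \left(-3\right) 8 = -24$)
$\left(-89 + A{\left(9,8 \right)}\right)^{2} = \left(-89 - 24\right)^{2} = \left(-113\right)^{2} = 12769$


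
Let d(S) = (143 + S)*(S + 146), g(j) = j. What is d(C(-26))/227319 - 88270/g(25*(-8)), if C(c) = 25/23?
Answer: 1061686431317/2405035020 ≈ 441.44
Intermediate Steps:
C(c) = 25/23 (C(c) = 25*(1/23) = 25/23)
d(S) = (143 + S)*(146 + S)
d(C(-26))/227319 - 88270/g(25*(-8)) = (20878 + (25/23)² + 289*(25/23))/227319 - 88270/(25*(-8)) = (20878 + 625/529 + 7225/23)*(1/227319) - 88270/(-200) = (11211262/529)*(1/227319) - 88270*(-1/200) = 11211262/120251751 + 8827/20 = 1061686431317/2405035020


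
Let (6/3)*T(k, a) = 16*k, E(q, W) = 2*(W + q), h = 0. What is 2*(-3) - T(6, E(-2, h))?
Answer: -54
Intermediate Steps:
E(q, W) = 2*W + 2*q
T(k, a) = 8*k (T(k, a) = (16*k)/2 = 8*k)
2*(-3) - T(6, E(-2, h)) = 2*(-3) - 8*6 = -6 - 1*48 = -6 - 48 = -54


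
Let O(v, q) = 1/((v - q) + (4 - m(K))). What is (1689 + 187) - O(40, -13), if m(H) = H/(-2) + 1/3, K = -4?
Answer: 307661/164 ≈ 1876.0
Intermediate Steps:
m(H) = ⅓ - H/2 (m(H) = H*(-½) + 1*(⅓) = -H/2 + ⅓ = ⅓ - H/2)
O(v, q) = 1/(5/3 + v - q) (O(v, q) = 1/((v - q) + (4 - (⅓ - ½*(-4)))) = 1/((v - q) + (4 - (⅓ + 2))) = 1/((v - q) + (4 - 1*7/3)) = 1/((v - q) + (4 - 7/3)) = 1/((v - q) + 5/3) = 1/(5/3 + v - q))
(1689 + 187) - O(40, -13) = (1689 + 187) - 3/(5 - 3*(-13) + 3*40) = 1876 - 3/(5 + 39 + 120) = 1876 - 3/164 = 307661/164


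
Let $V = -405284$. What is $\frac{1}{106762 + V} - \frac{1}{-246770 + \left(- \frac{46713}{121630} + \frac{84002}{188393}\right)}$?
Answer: $\frac{1185859195774731}{1688006301495664757978} \approx 7.0252 \cdot 10^{-7}$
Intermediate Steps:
$\frac{1}{106762 + V} - \frac{1}{-246770 + \left(- \frac{46713}{121630} + \frac{84002}{188393}\right)} = \frac{1}{106762 - 405284} - \frac{1}{-246770 + \left(- \frac{46713}{121630} + \frac{84002}{188393}\right)} = \frac{1}{-298522} - \frac{1}{-246770 + \left(\left(-46713\right) \frac{1}{121630} + 84002 \cdot \frac{1}{188393}\right)} = - \frac{1}{298522} - \frac{1}{-246770 + \left(- \frac{46713}{121630} + \frac{84002}{188393}\right)} = - \frac{1}{298522} - \frac{1}{-246770 + \frac{1416761051}{22914240590}} = - \frac{1}{298522} - \frac{1}{- \frac{5654545733633249}{22914240590}} = - \frac{1}{298522} - - \frac{22914240590}{5654545733633249} = - \frac{1}{298522} + \frac{22914240590}{5654545733633249} = \frac{1185859195774731}{1688006301495664757978}$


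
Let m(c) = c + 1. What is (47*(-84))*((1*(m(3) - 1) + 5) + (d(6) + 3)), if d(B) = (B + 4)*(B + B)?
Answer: -517188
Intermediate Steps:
m(c) = 1 + c
d(B) = 2*B*(4 + B) (d(B) = (4 + B)*(2*B) = 2*B*(4 + B))
(47*(-84))*((1*(m(3) - 1) + 5) + (d(6) + 3)) = (47*(-84))*((1*((1 + 3) - 1) + 5) + (2*6*(4 + 6) + 3)) = -3948*((1*(4 - 1) + 5) + (2*6*10 + 3)) = -3948*((1*3 + 5) + (120 + 3)) = -3948*((3 + 5) + 123) = -3948*(8 + 123) = -3948*131 = -517188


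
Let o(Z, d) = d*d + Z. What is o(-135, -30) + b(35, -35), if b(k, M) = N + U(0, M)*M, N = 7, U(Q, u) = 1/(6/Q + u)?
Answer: 772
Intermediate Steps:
U(Q, u) = 1/(u + 6/Q)
b(k, M) = 7 (b(k, M) = 7 + (0/(6 + 0*M))*M = 7 + (0/(6 + 0))*M = 7 + (0/6)*M = 7 + (0*(⅙))*M = 7 + 0*M = 7 + 0 = 7)
o(Z, d) = Z + d² (o(Z, d) = d² + Z = Z + d²)
o(-135, -30) + b(35, -35) = (-135 + (-30)²) + 7 = (-135 + 900) + 7 = 765 + 7 = 772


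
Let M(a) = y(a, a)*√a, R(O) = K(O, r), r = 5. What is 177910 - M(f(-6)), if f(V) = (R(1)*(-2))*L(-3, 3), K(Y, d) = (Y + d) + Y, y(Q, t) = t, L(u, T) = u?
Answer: 177910 - 42*√42 ≈ 1.7764e+5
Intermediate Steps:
K(Y, d) = d + 2*Y
R(O) = 5 + 2*O
f(V) = 42 (f(V) = ((5 + 2*1)*(-2))*(-3) = ((5 + 2)*(-2))*(-3) = (7*(-2))*(-3) = -14*(-3) = 42)
M(a) = a^(3/2) (M(a) = a*√a = a^(3/2))
177910 - M(f(-6)) = 177910 - 42^(3/2) = 177910 - 42*√42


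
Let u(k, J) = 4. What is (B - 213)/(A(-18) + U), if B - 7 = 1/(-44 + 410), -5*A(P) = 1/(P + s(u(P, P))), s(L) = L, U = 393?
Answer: -2638825/5034513 ≈ -0.52415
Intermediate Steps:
A(P) = -1/(5*(4 + P)) (A(P) = -1/(5*(P + 4)) = -1/(5*(4 + P)))
B = 2563/366 (B = 7 + 1/(-44 + 410) = 7 + 1/366 = 2563/366 ≈ 7.0027)
(B - 213)/(A(-18) + U) = (2563/366 - 213)/(-1/(20 + 5*(-18)) + 393) = -75395/(366*(-1/(20 - 90) + 393)) = -75395/(366*(-1/(-70) + 393)) = -75395/(366*(-1*(-1/70) + 393)) = -75395/(366*(1/70 + 393)) = -75395/(366*27511/70) = -75395/366*70/27511 = -2638825/5034513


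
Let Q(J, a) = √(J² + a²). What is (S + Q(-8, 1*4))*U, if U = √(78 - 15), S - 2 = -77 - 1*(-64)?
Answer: -33*√7 + 12*√35 ≈ -16.317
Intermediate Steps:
S = -11 (S = 2 + (-77 - 1*(-64)) = 2 + (-77 + 64) = 2 - 13 = -11)
U = 3*√7 (U = √63 = 3*√7 ≈ 7.9373)
(S + Q(-8, 1*4))*U = (-11 + √((-8)² + (1*4)²))*(3*√7) = (-11 + √(64 + 4²))*(3*√7) = (-11 + √(64 + 16))*(3*√7) = (-11 + √80)*(3*√7) = (-11 + 4*√5)*(3*√7) = 3*√7*(-11 + 4*√5)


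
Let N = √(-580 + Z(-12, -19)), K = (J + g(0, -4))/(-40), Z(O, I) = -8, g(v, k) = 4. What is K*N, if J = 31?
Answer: -49*I*√3/4 ≈ -21.218*I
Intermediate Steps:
K = -7/8 (K = (31 + 4)/(-40) = 35*(-1/40) = -7/8 ≈ -0.87500)
N = 14*I*√3 (N = √(-580 - 8) = √(-588) = 14*I*√3 ≈ 24.249*I)
K*N = -49*I*√3/4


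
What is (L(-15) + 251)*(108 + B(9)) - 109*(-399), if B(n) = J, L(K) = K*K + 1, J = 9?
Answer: 99300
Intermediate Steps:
L(K) = 1 + K² (L(K) = K² + 1 = 1 + K²)
B(n) = 9
(L(-15) + 251)*(108 + B(9)) - 109*(-399) = ((1 + (-15)²) + 251)*(108 + 9) - 109*(-399) = ((1 + 225) + 251)*117 + 43491 = (226 + 251)*117 + 43491 = 477*117 + 43491 = 55809 + 43491 = 99300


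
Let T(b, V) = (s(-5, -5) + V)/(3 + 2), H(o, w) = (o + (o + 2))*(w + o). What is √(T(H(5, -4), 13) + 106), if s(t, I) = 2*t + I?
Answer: 4*√165/5 ≈ 10.276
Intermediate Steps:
H(o, w) = (2 + 2*o)*(o + w) (H(o, w) = (o + (2 + o))*(o + w) = (2 + 2*o)*(o + w))
s(t, I) = I + 2*t
T(b, V) = -3 + V/5 (T(b, V) = ((-5 + 2*(-5)) + V)/(3 + 2) = ((-5 - 10) + V)/5 = (-15 + V)*(⅕) = -3 + V/5)
√(T(H(5, -4), 13) + 106) = √((-3 + (⅕)*13) + 106) = √((-3 + 13/5) + 106) = √(-⅖ + 106) = √(528/5) = 4*√165/5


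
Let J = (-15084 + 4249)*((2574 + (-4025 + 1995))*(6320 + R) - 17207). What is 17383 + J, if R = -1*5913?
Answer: -2212500452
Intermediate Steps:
R = -5913
J = -2212517835 (J = (-15084 + 4249)*((2574 + (-4025 + 1995))*(6320 - 5913) - 17207) = -10835*((2574 - 2030)*407 - 17207) = -10835*(544*407 - 17207) = -10835*(221408 - 17207) = -10835*204201 = -2212517835)
17383 + J = 17383 - 2212517835 = -2212500452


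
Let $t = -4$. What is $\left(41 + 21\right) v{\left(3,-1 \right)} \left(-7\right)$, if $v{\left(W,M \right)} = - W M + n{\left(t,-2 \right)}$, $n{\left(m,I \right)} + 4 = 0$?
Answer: $434$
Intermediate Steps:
$n{\left(m,I \right)} = -4$ ($n{\left(m,I \right)} = -4 + 0 = -4$)
$v{\left(W,M \right)} = -4 - M W$ ($v{\left(W,M \right)} = - W M - 4 = - M W - 4 = -4 - M W$)
$\left(41 + 21\right) v{\left(3,-1 \right)} \left(-7\right) = \left(41 + 21\right) \left(-4 - \left(-1\right) 3\right) \left(-7\right) = 62 \left(-4 + 3\right) \left(-7\right) = 62 \left(\left(-1\right) \left(-7\right)\right) = 62 \cdot 7 = 434$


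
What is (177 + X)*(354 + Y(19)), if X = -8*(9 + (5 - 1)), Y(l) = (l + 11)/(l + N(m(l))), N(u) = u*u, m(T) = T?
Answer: 982215/38 ≈ 25848.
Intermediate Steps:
N(u) = u²
Y(l) = (11 + l)/(l + l²) (Y(l) = (l + 11)/(l + l²) = (11 + l)/(l + l²))
X = -104 (X = -8*(9 + 4) = -8*13 = -104)
(177 + X)*(354 + Y(19)) = (177 - 104)*(354 + (11 + 19)/(19*(1 + 19))) = 73*(354 + (1/19)*30/20) = 73*(354 + (1/19)*(1/20)*30) = 73*(354 + 3/38) = 73*(13455/38) = 982215/38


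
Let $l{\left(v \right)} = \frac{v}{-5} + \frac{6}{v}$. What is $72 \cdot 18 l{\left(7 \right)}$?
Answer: $- \frac{24624}{35} \approx -703.54$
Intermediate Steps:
$l{\left(v \right)} = \frac{6}{v} - \frac{v}{5}$ ($l{\left(v \right)} = v \left(- \frac{1}{5}\right) + \frac{6}{v} = - \frac{v}{5} + \frac{6}{v} = \frac{6}{v} - \frac{v}{5}$)
$72 \cdot 18 l{\left(7 \right)} = 72 \cdot 18 \left(\frac{6}{7} - \frac{7}{5}\right) = 1296 \left(6 \cdot \frac{1}{7} - \frac{7}{5}\right) = 1296 \left(\frac{6}{7} - \frac{7}{5}\right) = 1296 \left(- \frac{19}{35}\right) = - \frac{24624}{35}$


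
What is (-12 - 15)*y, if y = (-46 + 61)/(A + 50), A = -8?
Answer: -135/14 ≈ -9.6429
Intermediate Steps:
y = 5/14 (y = (-46 + 61)/(-8 + 50) = 15/42 = 15*(1/42) = 5/14 ≈ 0.35714)
(-12 - 15)*y = (-12 - 15)*(5/14) = -27*5/14 = -135/14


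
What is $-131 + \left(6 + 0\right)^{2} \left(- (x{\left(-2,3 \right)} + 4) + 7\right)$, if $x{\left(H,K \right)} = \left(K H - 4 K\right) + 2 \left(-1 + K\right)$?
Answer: $481$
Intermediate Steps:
$x{\left(H,K \right)} = -2 - 2 K + H K$ ($x{\left(H,K \right)} = \left(H K - 4 K\right) + \left(-2 + 2 K\right) = \left(- 4 K + H K\right) + \left(-2 + 2 K\right) = -2 - 2 K + H K$)
$-131 + \left(6 + 0\right)^{2} \left(- (x{\left(-2,3 \right)} + 4) + 7\right) = -131 + \left(6 + 0\right)^{2} \left(- (\left(-2 - 6 - 6\right) + 4) + 7\right) = -131 + 6^{2} \left(- (\left(-2 - 6 - 6\right) + 4) + 7\right) = -131 + 36 \left(- (-14 + 4) + 7\right) = -131 + 36 \left(\left(-1\right) \left(-10\right) + 7\right) = -131 + 36 \left(10 + 7\right) = -131 + 36 \cdot 17 = -131 + 612 = 481$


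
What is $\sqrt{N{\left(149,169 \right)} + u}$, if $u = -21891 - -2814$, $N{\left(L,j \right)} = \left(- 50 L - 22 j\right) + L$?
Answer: $12 i \sqrt{209} \approx 173.48 i$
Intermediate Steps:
$N{\left(L,j \right)} = - 49 L - 22 j$
$u = -19077$ ($u = -21891 + \left(-6103 + 8917\right) = -21891 + 2814 = -19077$)
$\sqrt{N{\left(149,169 \right)} + u} = \sqrt{\left(\left(-49\right) 149 - 3718\right) - 19077} = \sqrt{\left(-7301 - 3718\right) - 19077} = \sqrt{-11019 - 19077} = \sqrt{-30096} = 12 i \sqrt{209}$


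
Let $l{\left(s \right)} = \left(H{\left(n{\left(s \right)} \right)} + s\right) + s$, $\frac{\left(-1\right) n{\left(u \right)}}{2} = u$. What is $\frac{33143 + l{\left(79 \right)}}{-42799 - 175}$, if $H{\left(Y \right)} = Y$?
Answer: $- \frac{33143}{42974} \approx -0.77123$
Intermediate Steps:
$n{\left(u \right)} = - 2 u$
$l{\left(s \right)} = 0$ ($l{\left(s \right)} = \left(- 2 s + s\right) + s = - s + s = 0$)
$\frac{33143 + l{\left(79 \right)}}{-42799 - 175} = \frac{33143 + 0}{-42799 - 175} = \frac{33143}{-42974} = 33143 \left(- \frac{1}{42974}\right) = - \frac{33143}{42974}$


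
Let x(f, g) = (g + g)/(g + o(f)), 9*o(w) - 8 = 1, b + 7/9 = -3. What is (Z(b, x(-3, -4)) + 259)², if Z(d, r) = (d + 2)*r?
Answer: 47128225/729 ≈ 64648.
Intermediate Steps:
b = -34/9 (b = -7/9 - 3 = -34/9 ≈ -3.7778)
o(w) = 1 (o(w) = 8/9 + (⅑)*1 = 8/9 + ⅑ = 1)
x(f, g) = 2*g/(1 + g) (x(f, g) = (g + g)/(g + 1) = (2*g)/(1 + g) = 2*g/(1 + g))
Z(d, r) = r*(2 + d) (Z(d, r) = (2 + d)*r = r*(2 + d))
(Z(b, x(-3, -4)) + 259)² = ((2*(-4)/(1 - 4))*(2 - 34/9) + 259)² = ((2*(-4)/(-3))*(-16/9) + 259)² = ((2*(-4)*(-⅓))*(-16/9) + 259)² = ((8/3)*(-16/9) + 259)² = (-128/27 + 259)² = (6865/27)² = 47128225/729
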